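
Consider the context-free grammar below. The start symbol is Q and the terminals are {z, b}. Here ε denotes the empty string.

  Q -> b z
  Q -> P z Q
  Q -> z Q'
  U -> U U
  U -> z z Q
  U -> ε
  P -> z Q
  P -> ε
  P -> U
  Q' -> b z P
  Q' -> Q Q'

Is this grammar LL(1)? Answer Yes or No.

No

FIRST(Q) = {b, z}
FIRST(U) = {ε, z}
FIRST(P) = {ε, z}
FIRST(Q') = {b, z}
FOLLOW(Q) = {$, b, z}
FOLLOW(U) = {$, b, z}
FOLLOW(P) = {$, b, z}
FOLLOW(Q') = {$, b, z}
Cell M[P, $] receives both P -> ε and P -> U — the grammar is not LL(1).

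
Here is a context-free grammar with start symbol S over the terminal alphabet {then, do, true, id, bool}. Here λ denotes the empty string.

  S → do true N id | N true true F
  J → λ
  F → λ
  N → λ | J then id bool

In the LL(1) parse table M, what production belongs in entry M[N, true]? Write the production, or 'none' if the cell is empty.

FIRST(J) = {λ}
FIRST(F) = {λ}
FIRST(N) = {λ, then}  (via J then id bool)
FIRST(S) = {do, then, true}  (via N true true F)
FOLLOW(S) includes $ since S is the start symbol.
FOLLOW(N): in S→do true N id, N is followed by id with FIRST {id}; in S→N true true F, N is followed by true true F with FIRST {true}. Thus FOLLOW(N) = {id, true}.
For N → λ: FIRST(λ) = {λ}, so it goes in M[N, t] for t ∈ {}; since λ ∈ FIRST, also for every t ∈ FOLLOW(N) = {id, true}.
For N → J then id bool: FIRST(J then id bool) = {then}, so it goes in M[N, t] for t ∈ {then}.

N → λ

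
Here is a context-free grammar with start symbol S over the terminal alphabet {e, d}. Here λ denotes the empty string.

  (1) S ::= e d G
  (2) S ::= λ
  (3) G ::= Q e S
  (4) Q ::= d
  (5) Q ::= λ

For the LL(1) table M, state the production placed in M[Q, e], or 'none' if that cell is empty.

FIRST(S): from S::=e d G we get {e}; from S::=λ we get {λ}. So FIRST(S) = {λ, e}.
FIRST(Q): from Q::=d we get {d}; from Q::=λ we get {λ}. So FIRST(Q) = {λ, d}.
FIRST(G): from G::=Q e S we get {d, e}. So FIRST(G) = {d, e}.
FOLLOW(S) includes $ since S is the start symbol.
FOLLOW(Q): in G::=Q e S, Q is followed by e S with FIRST {e}. Thus FOLLOW(Q) = {e}.
For Q ::= d: FIRST(d) = {d}, so it goes in M[Q, t] for t ∈ {d}.
For Q ::= λ: FIRST(λ) = {λ}, so it goes in M[Q, t] for t ∈ {}; since λ ∈ FIRST, also for every t ∈ FOLLOW(Q) = {e}.

Q ::= λ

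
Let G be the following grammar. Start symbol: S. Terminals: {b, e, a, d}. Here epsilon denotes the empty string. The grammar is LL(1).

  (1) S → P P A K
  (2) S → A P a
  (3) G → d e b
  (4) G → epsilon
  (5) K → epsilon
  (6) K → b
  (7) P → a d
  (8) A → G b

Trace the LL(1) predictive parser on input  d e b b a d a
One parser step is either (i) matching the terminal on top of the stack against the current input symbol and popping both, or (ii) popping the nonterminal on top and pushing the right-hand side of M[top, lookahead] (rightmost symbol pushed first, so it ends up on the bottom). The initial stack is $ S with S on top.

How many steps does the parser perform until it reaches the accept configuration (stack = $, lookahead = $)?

      Stack          Input            Action
   1  $ S            d e b b a d a $  expand S → A P a
   2  $ a P A        d e b b a d a $  expand A → G b
   3  $ a P b G      d e b b a d a $  expand G → d e b
   4  $ a P b b e d  d e b b a d a $  match d
   5  $ a P b b e    e b b a d a $    match e
   6  $ a P b b      b b a d a $      match b
   7  $ a P b        b a d a $        match b
   8  $ a P          a d a $          expand P → a d
   9  $ a d a        a d a $          match a
  10  $ a d          d a $            match d
  11  $ a            a $              match a
Accept reached after 11 steps.

11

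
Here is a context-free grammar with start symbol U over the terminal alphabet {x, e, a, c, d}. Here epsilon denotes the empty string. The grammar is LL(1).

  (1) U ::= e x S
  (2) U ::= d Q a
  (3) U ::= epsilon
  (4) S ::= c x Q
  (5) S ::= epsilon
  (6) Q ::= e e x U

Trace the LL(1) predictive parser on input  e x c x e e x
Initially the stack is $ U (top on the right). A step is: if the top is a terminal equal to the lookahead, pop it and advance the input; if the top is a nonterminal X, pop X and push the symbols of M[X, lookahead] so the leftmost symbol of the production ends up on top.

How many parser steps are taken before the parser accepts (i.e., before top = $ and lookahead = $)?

step 1: stack=$ U  input=e x c x e e x $  — expand U ::= e x S
step 2: stack=$ S x e  input=e x c x e e x $  — match e
step 3: stack=$ S x  input=x c x e e x $  — match x
step 4: stack=$ S  input=c x e e x $  — expand S ::= c x Q
step 5: stack=$ Q x c  input=c x e e x $  — match c
step 6: stack=$ Q x  input=x e e x $  — match x
step 7: stack=$ Q  input=e e x $  — expand Q ::= e e x U
step 8: stack=$ U x e e  input=e e x $  — match e
step 9: stack=$ U x e  input=e x $  — match e
step 10: stack=$ U x  input=x $  — match x
step 11: stack=$ U  input=$  — expand U ::= epsilon
Accept reached after 11 steps.

11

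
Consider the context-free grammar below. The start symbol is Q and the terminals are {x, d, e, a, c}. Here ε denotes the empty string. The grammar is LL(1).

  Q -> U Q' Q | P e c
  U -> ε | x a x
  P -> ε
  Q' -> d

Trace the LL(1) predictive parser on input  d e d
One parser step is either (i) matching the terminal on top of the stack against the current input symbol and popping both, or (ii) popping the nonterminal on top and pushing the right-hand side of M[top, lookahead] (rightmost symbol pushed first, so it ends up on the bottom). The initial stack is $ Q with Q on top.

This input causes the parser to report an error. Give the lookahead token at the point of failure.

step 1: stack=$ Q  input=d e d $  — expand Q -> U Q' Q
step 2: stack=$ Q Q' U  input=d e d $  — expand U -> ε
step 3: stack=$ Q Q'  input=d e d $  — expand Q' -> d
step 4: stack=$ Q d  input=d e d $  — match d
step 5: stack=$ Q  input=e d $  — expand Q -> P e c
step 6: stack=$ c e P  input=e d $  — expand P -> ε
step 7: stack=$ c e  input=e d $  — match e
step 8: stack=$ c  input=d $  — error: top is terminal c but lookahead is d

d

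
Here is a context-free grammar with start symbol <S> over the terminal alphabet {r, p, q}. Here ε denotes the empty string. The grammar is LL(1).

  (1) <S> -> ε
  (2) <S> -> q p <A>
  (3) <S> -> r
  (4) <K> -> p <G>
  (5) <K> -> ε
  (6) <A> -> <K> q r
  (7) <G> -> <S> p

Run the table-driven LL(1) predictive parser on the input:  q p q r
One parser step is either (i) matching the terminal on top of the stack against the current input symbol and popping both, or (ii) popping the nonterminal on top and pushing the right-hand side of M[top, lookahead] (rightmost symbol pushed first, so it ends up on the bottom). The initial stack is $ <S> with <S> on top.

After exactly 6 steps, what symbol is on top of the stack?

step 1: stack=$ <S>  input=q p q r $  — expand <S> -> q p <A>
step 2: stack=$ <A> p q  input=q p q r $  — match q
step 3: stack=$ <A> p  input=p q r $  — match p
step 4: stack=$ <A>  input=q r $  — expand <A> -> <K> q r
step 5: stack=$ r q <K>  input=q r $  — expand <K> -> ε
step 6: stack=$ r q  input=q r $  — match q
Stack after step 6: $ r (top = r).

r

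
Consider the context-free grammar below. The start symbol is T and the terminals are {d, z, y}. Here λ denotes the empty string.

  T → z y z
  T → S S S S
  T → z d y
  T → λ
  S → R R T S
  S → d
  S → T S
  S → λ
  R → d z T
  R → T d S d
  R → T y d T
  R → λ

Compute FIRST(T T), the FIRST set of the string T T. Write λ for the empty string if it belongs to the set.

{λ, d, y, z}

FIRST(T): from T→z y z we get {z}; from T→S S S S we get {λ, d, y, z}; from T→z d y we get {z}; from T→λ we get {λ}. So FIRST(T) = {λ, d, y, z}.
FIRST(R): from R→d z T we get {d}; from R→T d S d we get {d, y, z}; from R→T y d T we get {d, y, z}; from R→λ we get {λ}. So FIRST(R) = {λ, d, y, z}.
FIRST(S): from S→R R T S we get {λ, d, y, z}; from S→d we get {d}; from S→T S we get {λ, d, y, z}; from S→λ we get {λ}. So FIRST(S) = {λ, d, y, z}.
FIRST(T T): take FIRST of each symbol in turn, carrying on past any symbol whose FIRST contains λ; result {λ, d, y, z}.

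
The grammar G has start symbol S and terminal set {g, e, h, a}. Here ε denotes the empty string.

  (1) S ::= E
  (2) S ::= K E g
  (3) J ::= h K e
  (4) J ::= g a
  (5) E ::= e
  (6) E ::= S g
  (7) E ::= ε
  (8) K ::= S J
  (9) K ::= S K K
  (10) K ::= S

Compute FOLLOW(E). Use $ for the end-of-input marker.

FIRST(J) = {g, h}
FIRST(S) = {ε, e, g, h}  (via E, K E g)
FIRST(E) = {ε, e, g, h}  (via S g)
FIRST(K) = {ε, e, g, h}  (via S J, S K K, S)
FOLLOW(S) includes $ since S is the start symbol.
FOLLOW(K): in S::=K E g, K is followed by E g with FIRST {e, g, h}; in J::=h K e, K is followed by e with FIRST {e}; in K::=S K K (occurrence 1), K is followed by K with FIRST {ε, e, g, h}; in K::=S K K (occurrence 1), the suffix after K is nullable (adds nothing new); in K::=S K K (occurrence 2), the suffix after K is empty (adds nothing new). Thus FOLLOW(K) = {e, g, h}.
FOLLOW(S): in E::=S g, S is followed by g with FIRST {g}; in K::=S J, S is followed by J with FIRST {g, h}; in K::=S K K, S is followed by K K with FIRST {ε, e, g, h}; in K::=S K K, the suffix after S is nullable, so FOLLOW(S) ⊇ FOLLOW(K) = {e, g, h}; in K::=S, the suffix after S is empty, so FOLLOW(S) ⊇ FOLLOW(K) = {e, g, h}. Thus FOLLOW(S) = {$, e, g, h}.
FOLLOW(J): in K::=S J, the suffix after J is empty, so FOLLOW(J) ⊇ FOLLOW(K) = {e, g, h}. Thus FOLLOW(J) = {e, g, h}.
FOLLOW(E): in S::=E, the suffix after E is empty, so FOLLOW(E) ⊇ FOLLOW(S) = {$, e, g, h}; in S::=K E g, E is followed by g with FIRST {g}. Thus FOLLOW(E) = {$, e, g, h}.

{$, e, g, h}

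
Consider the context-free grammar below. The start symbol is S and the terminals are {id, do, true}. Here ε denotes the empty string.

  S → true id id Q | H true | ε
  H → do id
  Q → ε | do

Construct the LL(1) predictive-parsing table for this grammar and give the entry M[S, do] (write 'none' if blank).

S → H true

FIRST(H): from H→do id we get {do}. So FIRST(H) = {do}.
FIRST(Q): from Q→ε we get {ε}; from Q→do we get {do}. So FIRST(Q) = {ε, do}.
FIRST(S): from S→true id id Q we get {true}; from S→H true we get {do}; from S→ε we get {ε}. So FIRST(S) = {ε, do, true}.
FOLLOW(S) includes $ since S is the start symbol.
FOLLOW(S): S appears on no right-hand side. Thus FOLLOW(S) = {$}.
For S → true id id Q: FIRST(true id id Q) = {true}, so it goes in M[S, t] for t ∈ {true}.
For S → H true: FIRST(H true) = {do}, so it goes in M[S, t] for t ∈ {do}.
For S → ε: FIRST(ε) = {ε}, so it goes in M[S, t] for t ∈ {}; since ε ∈ FIRST, also for every t ∈ FOLLOW(S) = {$}.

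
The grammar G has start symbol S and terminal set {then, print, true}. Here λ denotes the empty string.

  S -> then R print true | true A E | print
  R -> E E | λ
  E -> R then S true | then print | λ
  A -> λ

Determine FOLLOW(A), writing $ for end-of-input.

{$, then, true}

FIRST(S) = {print, then, true}
FIRST(A) = {λ}
FIRST(R) = {λ, then}  (via E E)
FIRST(E) = {λ, then}  (via R then S true)
FOLLOW(S) includes $ since S is the start symbol.
FOLLOW(S): in E->R then S true, S is followed by true with FIRST {true}. Thus FOLLOW(S) = {$, true}.
FOLLOW(R): in S->then R print true, R is followed by print true with FIRST {print}; in E->R then S true, R is followed by then S true with FIRST {then}. Thus FOLLOW(R) = {print, then}.
FOLLOW(E): in S->true A E, the suffix after E is empty, so FOLLOW(E) ⊇ FOLLOW(S) = {$, true}; in R->E E (occurrence 1), E is followed by E with FIRST {λ, then}; in R->E E (occurrence 1), the suffix after E is nullable, so FOLLOW(E) ⊇ FOLLOW(R) = {print, then}; in R->E E (occurrence 2), the suffix after E is empty, so FOLLOW(E) ⊇ FOLLOW(R) = {print, then}. Thus FOLLOW(E) = {$, print, then, true}.
FOLLOW(A): in S->true A E, A is followed by E with FIRST {λ, then}; in S->true A E, the suffix after A is nullable, so FOLLOW(A) ⊇ FOLLOW(S) = {$, true}. Thus FOLLOW(A) = {$, then, true}.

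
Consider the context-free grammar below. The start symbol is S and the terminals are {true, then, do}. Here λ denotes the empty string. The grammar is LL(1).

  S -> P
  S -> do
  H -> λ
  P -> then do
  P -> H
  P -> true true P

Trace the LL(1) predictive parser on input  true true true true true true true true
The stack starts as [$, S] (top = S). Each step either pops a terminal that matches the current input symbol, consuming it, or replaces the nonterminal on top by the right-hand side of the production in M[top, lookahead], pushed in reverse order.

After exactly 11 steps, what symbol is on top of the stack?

true

      Stack          Input                                      Action
   1  $ S            true true true true true true true true $  expand S -> P
   2  $ P            true true true true true true true true $  expand P -> true true P
   3  $ P true true  true true true true true true true true $  match true
   4  $ P true       true true true true true true true $       match true
   5  $ P            true true true true true true $            expand P -> true true P
   6  $ P true true  true true true true true true $            match true
   7  $ P true       true true true true true $                 match true
   8  $ P            true true true true $                      expand P -> true true P
   9  $ P true true  true true true true $                      match true
  10  $ P true       true true true $                           match true
  11  $ P            true true $                                expand P -> true true P
Stack after step 11: $ P true true (top = true).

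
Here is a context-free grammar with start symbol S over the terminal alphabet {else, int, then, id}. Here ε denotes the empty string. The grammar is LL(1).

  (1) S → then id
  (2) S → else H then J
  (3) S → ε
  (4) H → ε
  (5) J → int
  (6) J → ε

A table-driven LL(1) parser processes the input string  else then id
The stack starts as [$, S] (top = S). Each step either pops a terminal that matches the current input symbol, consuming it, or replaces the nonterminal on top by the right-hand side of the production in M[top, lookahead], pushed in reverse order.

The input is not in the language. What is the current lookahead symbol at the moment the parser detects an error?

id

step 1: stack=$ S  input=else then id $  — expand S → else H then J
step 2: stack=$ J then H else  input=else then id $  — match else
step 3: stack=$ J then H  input=then id $  — expand H → ε
step 4: stack=$ J then  input=then id $  — match then
step 5: stack=$ J  input=id $  — error: M[J, id] is empty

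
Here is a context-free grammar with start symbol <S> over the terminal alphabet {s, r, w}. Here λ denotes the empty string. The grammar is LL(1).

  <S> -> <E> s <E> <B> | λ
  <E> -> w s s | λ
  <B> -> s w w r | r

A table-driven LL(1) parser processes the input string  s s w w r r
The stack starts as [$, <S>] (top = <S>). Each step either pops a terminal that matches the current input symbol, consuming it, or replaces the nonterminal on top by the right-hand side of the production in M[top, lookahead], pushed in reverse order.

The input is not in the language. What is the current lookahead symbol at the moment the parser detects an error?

r

      Stack            Input          Action
   1  $ <S>            s s w w r r $  expand <S> -> <E> s <E> <B>
   2  $ <B> <E> s <E>  s s w w r r $  expand <E> -> λ
   3  $ <B> <E> s      s s w w r r $  match s
   4  $ <B> <E>        s w w r r $    expand <E> -> λ
   5  $ <B>            s w w r r $    expand <B> -> s w w r
   6  $ r w w s        s w w r r $    match s
   7  $ r w w          w w r r $      match w
   8  $ r w            w r r $        match w
   9  $ r              r r $          match r
  10  $                r $            error: stack empty but input remains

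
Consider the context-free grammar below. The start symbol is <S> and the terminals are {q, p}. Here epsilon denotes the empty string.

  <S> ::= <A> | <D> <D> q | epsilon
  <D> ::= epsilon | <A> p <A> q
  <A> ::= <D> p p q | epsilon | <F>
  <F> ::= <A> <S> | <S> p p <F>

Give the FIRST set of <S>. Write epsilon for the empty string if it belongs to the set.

{epsilon, p, q}

FIRST(<S>): from <S>::=<A> we get {epsilon, p, q}; from <S>::=<D> <D> q we get {p, q}; from <S>::=epsilon we get {epsilon}. So FIRST(<S>) = {epsilon, p, q}.
FIRST(<D>): from <D>::=epsilon we get {epsilon}; from <D>::=<A> p <A> q we get {p, q}. So FIRST(<D>) = {epsilon, p, q}.
FIRST(<A>): from <A>::=<D> p p q we get {p, q}; from <A>::=epsilon we get {epsilon}; from <A>::=<F> we get {epsilon, p, q}. So FIRST(<A>) = {epsilon, p, q}.
FIRST(<F>): from <F>::=<A> <S> we get {epsilon, p, q}; from <F>::=<S> p p <F> we get {p, q}. So FIRST(<F>) = {epsilon, p, q}.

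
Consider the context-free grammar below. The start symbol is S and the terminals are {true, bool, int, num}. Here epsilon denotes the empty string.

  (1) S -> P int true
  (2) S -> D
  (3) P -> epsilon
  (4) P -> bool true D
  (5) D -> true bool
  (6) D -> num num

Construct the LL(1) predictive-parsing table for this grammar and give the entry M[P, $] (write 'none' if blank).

none

FIRST(P): from P->epsilon we get {epsilon}; from P->bool true D we get {bool}. So FIRST(P) = {epsilon, bool}.
FIRST(D): from D->true bool we get {true}; from D->num num we get {num}. So FIRST(D) = {num, true}.
FIRST(S): from S->P int true we get {bool, int}; from S->D we get {num, true}. So FIRST(S) = {bool, int, num, true}.
FOLLOW(S) includes $ since S is the start symbol.
FOLLOW(P): in S->P int true, P is followed by int true with FIRST {int}. Thus FOLLOW(P) = {int}.
For P -> epsilon: FIRST(epsilon) = {epsilon}, so it goes in M[P, t] for t ∈ {}; since epsilon ∈ FIRST, also for every t ∈ FOLLOW(P) = {int}.
For P -> bool true D: FIRST(bool true D) = {bool}, so it goes in M[P, t] for t ∈ {bool}.
None of these place a production in M[P, $].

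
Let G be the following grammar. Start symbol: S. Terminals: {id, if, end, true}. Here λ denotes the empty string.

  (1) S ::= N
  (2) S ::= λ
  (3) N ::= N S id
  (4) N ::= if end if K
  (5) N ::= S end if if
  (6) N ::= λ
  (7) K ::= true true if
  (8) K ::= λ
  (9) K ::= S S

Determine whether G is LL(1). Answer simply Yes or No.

No

FIRST(S) = {λ, end, id, if}
FIRST(N) = {λ, end, id, if}
FIRST(K) = {λ, end, id, if, true}
FOLLOW(S) = {$, end, id, if}
FOLLOW(N) = {$, end, id, if}
FOLLOW(K) = {$, end, id, if}
Cell M[K, $] receives both K ::= λ and K ::= S S — the grammar is not LL(1).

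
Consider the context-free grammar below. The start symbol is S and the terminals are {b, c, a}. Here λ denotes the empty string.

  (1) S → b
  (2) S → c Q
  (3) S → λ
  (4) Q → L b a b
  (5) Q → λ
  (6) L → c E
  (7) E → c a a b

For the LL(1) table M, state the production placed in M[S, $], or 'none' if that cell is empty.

FIRST(S): from S→b we get {b}; from S→c Q we get {c}; from S→λ we get {λ}. So FIRST(S) = {λ, b, c}.
FIRST(L): from L→c E we get {c}. So FIRST(L) = {c}.
FIRST(E): from E→c a a b we get {c}. So FIRST(E) = {c}.
FIRST(Q): from Q→L b a b we get {c}; from Q→λ we get {λ}. So FIRST(Q) = {λ, c}.
FOLLOW(S) includes $ since S is the start symbol.
FOLLOW(S): S appears on no right-hand side. Thus FOLLOW(S) = {$}.
For S → b: FIRST(b) = {b}, so it goes in M[S, t] for t ∈ {b}.
For S → c Q: FIRST(c Q) = {c}, so it goes in M[S, t] for t ∈ {c}.
For S → λ: FIRST(λ) = {λ}, so it goes in M[S, t] for t ∈ {}; since λ ∈ FIRST, also for every t ∈ FOLLOW(S) = {$}.

S → λ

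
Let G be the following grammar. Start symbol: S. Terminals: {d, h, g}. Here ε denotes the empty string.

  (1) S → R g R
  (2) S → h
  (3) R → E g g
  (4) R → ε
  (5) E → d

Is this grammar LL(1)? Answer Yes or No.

Yes

FIRST(S) = {d, g, h}
FIRST(R) = {ε, d}
FIRST(E) = {d}
FOLLOW(S) = {$}
FOLLOW(R) = {$, g}
FOLLOW(E) = {g}
Each cell of M receives at most one production.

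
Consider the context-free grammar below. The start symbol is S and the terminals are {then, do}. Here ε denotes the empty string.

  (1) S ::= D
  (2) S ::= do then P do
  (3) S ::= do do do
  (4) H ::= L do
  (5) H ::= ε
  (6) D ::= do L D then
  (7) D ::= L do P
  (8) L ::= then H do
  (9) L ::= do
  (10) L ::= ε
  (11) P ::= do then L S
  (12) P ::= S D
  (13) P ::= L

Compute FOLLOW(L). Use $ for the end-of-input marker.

{$, do, then}

FIRST(L): from L::=then H do we get {then}; from L::=do we get {do}; from L::=ε we get {ε}. So FIRST(L) = {ε, do, then}.
FIRST(H): from H::=L do we get {do, then}; from H::=ε we get {ε}. So FIRST(H) = {ε, do, then}.
FIRST(D): from D::=do L D then we get {do}; from D::=L do P we get {do, then}. So FIRST(D) = {do, then}.
FIRST(S): from S::=D we get {do, then}; from S::=do then P do we get {do}; from S::=do do do we get {do}. So FIRST(S) = {do, then}.
FIRST(P): from P::=do then L S we get {do}; from P::=S D we get {do, then}; from P::=L we get {ε, do, then}. So FIRST(P) = {ε, do, then}.
FOLLOW(S) includes $ since S is the start symbol.
FOLLOW(H): in L::=then H do, H is followed by do with FIRST {do}. Thus FOLLOW(H) = {do}.
FOLLOW(S): in P::=do then L S, the suffix after S is empty, so FOLLOW(S) ⊇ FOLLOW(P) = {$, do, then}; in P::=S D, S is followed by D with FIRST {do, then}. Thus FOLLOW(S) = {$, do, then}.
FOLLOW(D): in S::=D, the suffix after D is empty, so FOLLOW(D) ⊇ FOLLOW(S) = {$, do, then}; in D::=do L D then, D is followed by then with FIRST {then}; in P::=S D, the suffix after D is empty, so FOLLOW(D) ⊇ FOLLOW(P) = {$, do, then}. Thus FOLLOW(D) = {$, do, then}.
FOLLOW(P): in S::=do then P do, P is followed by do with FIRST {do}; in D::=L do P, the suffix after P is empty, so FOLLOW(P) ⊇ FOLLOW(D) = {$, do, then}. Thus FOLLOW(P) = {$, do, then}.
FOLLOW(L): in H::=L do, L is followed by do with FIRST {do}; in D::=do L D then, L is followed by D then with FIRST {do, then}; in D::=L do P, L is followed by do P with FIRST {do}; in P::=do then L S, L is followed by S with FIRST {do, then}; in P::=L, the suffix after L is empty, so FOLLOW(L) ⊇ FOLLOW(P) = {$, do, then}. Thus FOLLOW(L) = {$, do, then}.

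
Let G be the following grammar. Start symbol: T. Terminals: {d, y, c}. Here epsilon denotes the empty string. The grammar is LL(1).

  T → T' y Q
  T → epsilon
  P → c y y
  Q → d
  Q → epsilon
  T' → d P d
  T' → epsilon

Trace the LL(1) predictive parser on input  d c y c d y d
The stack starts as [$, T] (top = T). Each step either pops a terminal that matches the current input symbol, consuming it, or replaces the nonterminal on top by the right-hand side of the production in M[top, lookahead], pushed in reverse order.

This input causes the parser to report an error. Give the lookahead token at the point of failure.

     Stack          Input            Action
  1  $ T            d c y c d y d $  expand T → T' y Q
  2  $ Q y T'       d c y c d y d $  expand T' → d P d
  3  $ Q y d P d    d c y c d y d $  match d
  4  $ Q y d P      c y c d y d $    expand P → c y y
  5  $ Q y d y y c  c y c d y d $    match c
  6  $ Q y d y y    y c d y d $      match y
  7  $ Q y d y      c d y d $        error: top is terminal y but lookahead is c

c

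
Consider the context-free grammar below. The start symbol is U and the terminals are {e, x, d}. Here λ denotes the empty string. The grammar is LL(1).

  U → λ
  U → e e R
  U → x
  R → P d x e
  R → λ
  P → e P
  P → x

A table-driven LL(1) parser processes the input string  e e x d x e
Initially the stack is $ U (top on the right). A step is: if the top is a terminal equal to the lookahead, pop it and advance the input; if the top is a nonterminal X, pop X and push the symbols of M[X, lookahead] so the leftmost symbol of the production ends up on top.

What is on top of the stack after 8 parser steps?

step 1: stack=$ U  input=e e x d x e $  — expand U → e e R
step 2: stack=$ R e e  input=e e x d x e $  — match e
step 3: stack=$ R e  input=e x d x e $  — match e
step 4: stack=$ R  input=x d x e $  — expand R → P d x e
step 5: stack=$ e x d P  input=x d x e $  — expand P → x
step 6: stack=$ e x d x  input=x d x e $  — match x
step 7: stack=$ e x d  input=d x e $  — match d
step 8: stack=$ e x  input=x e $  — match x
Stack after step 8: $ e (top = e).

e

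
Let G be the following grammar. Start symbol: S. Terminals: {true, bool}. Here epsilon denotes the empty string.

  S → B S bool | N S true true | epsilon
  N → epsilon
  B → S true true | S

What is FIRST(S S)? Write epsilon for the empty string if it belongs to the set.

{epsilon, bool, true}

FIRST(N): from N→epsilon we get {epsilon}. So FIRST(N) = {epsilon}.
FIRST(S): from S→B S bool we get {bool, true}; from S→N S true true we get {bool, true}; from S→epsilon we get {epsilon}. So FIRST(S) = {epsilon, bool, true}.
FIRST(B): from B→S true true we get {bool, true}; from B→S we get {epsilon, bool, true}. So FIRST(B) = {epsilon, bool, true}.
FIRST(S S): take FIRST of each symbol in turn, carrying on past any symbol whose FIRST contains epsilon; result {epsilon, bool, true}.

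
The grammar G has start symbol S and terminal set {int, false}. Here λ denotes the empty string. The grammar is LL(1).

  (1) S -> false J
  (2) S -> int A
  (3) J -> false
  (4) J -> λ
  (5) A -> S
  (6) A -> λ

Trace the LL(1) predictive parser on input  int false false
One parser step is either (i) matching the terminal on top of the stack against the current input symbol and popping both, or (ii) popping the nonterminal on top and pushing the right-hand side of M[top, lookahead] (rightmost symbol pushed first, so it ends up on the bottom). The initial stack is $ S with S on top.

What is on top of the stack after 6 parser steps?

step 1: stack=$ S  input=int false false $  — expand S -> int A
step 2: stack=$ A int  input=int false false $  — match int
step 3: stack=$ A  input=false false $  — expand A -> S
step 4: stack=$ S  input=false false $  — expand S -> false J
step 5: stack=$ J false  input=false false $  — match false
step 6: stack=$ J  input=false $  — expand J -> false
Stack after step 6: $ false (top = false).

false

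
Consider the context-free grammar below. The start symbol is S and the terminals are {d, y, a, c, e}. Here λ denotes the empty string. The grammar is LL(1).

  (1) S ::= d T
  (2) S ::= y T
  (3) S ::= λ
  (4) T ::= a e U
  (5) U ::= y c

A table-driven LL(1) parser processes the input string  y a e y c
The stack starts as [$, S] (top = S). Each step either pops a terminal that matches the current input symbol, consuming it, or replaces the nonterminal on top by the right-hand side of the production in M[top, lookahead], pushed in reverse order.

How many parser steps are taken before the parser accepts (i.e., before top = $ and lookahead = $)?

8

     Stack    Input        Action
  1  $ S      y a e y c $  expand S ::= y T
  2  $ T y    y a e y c $  match y
  3  $ T      a e y c $    expand T ::= a e U
  4  $ U e a  a e y c $    match a
  5  $ U e    e y c $      match e
  6  $ U      y c $        expand U ::= y c
  7  $ c y    y c $        match y
  8  $ c      c $          match c
Accept reached after 8 steps.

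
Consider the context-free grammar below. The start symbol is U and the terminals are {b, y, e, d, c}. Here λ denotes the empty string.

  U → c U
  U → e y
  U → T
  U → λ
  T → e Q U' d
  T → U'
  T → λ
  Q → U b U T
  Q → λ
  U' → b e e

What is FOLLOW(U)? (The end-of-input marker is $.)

{$, b, e}

FIRST(U'): from U'→b e e we get {b}. So FIRST(U') = {b}.
FIRST(T): from T→e Q U' d we get {e}; from T→U' we get {b}; from T→λ we get {λ}. So FIRST(T) = {λ, b, e}.
FIRST(U): from U→c U we get {c}; from U→e y we get {e}; from U→T we get {λ, b, e}; from U→λ we get {λ}. So FIRST(U) = {λ, b, c, e}.
FIRST(Q): from Q→U b U T we get {b, c, e}; from Q→λ we get {λ}. So FIRST(Q) = {λ, b, c, e}.
FOLLOW(U) includes $ since U is the start symbol.
FOLLOW(Q): in T→e Q U' d, Q is followed by U' d with FIRST {b}. Thus FOLLOW(Q) = {b}.
FOLLOW(U): in U→c U, the suffix after U is empty (adds nothing new); in Q→U b U T (occurrence 1), U is followed by b U T with FIRST {b}; in Q→U b U T (occurrence 2), U is followed by T with FIRST {λ, b, e}; in Q→U b U T (occurrence 2), the suffix after U is nullable, so FOLLOW(U) ⊇ FOLLOW(Q) = {b}. Thus FOLLOW(U) = {$, b, e}.
FOLLOW(T): in U→T, the suffix after T is empty, so FOLLOW(T) ⊇ FOLLOW(U) = {$, b, e}; in Q→U b U T, the suffix after T is empty, so FOLLOW(T) ⊇ FOLLOW(Q) = {b}. Thus FOLLOW(T) = {$, b, e}.
FOLLOW(U'): in T→e Q U' d, U' is followed by d with FIRST {d}; in T→U', the suffix after U' is empty, so FOLLOW(U') ⊇ FOLLOW(T) = {$, b, e}. Thus FOLLOW(U') = {$, b, d, e}.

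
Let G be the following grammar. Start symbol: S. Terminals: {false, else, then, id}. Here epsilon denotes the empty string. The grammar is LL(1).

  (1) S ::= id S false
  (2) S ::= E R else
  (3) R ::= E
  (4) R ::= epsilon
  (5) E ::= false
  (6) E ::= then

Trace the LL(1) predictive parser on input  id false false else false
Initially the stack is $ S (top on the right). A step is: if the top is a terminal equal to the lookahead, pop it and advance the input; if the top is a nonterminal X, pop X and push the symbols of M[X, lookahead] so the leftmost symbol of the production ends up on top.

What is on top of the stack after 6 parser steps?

E

     Stack                 Input                        Action
  1  $ S                   id false false else false $  expand S ::= id S false
  2  $ false S id          id false false else false $  match id
  3  $ false S             false false else false $     expand S ::= E R else
  4  $ false else R E      false false else false $     expand E ::= false
  5  $ false else R false  false false else false $     match false
  6  $ false else R        false else false $           expand R ::= E
Stack after step 6: $ false else E (top = E).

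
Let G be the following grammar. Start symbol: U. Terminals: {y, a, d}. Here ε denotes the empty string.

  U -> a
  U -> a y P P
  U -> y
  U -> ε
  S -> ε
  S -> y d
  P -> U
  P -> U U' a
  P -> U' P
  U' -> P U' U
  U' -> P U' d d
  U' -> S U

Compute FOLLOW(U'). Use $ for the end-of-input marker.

{$, a, d, y}

FIRST(U): from U->a we get {a}; from U->a y P P we get {a}; from U->y we get {y}; from U->ε we get {ε}. So FIRST(U) = {ε, a, y}.
FIRST(S): from S->ε we get {ε}; from S->y d we get {y}. So FIRST(S) = {ε, y}.
FIRST(P): from P->U we get {ε, a, y}; from P->U U' a we get {a, d, y}; from P->U' P we get {ε, a, d, y}. So FIRST(P) = {ε, a, d, y}.
FIRST(U'): from U'->P U' U we get {ε, a, d, y}; from U'->P U' d d we get {a, d, y}; from U'->S U we get {ε, a, y}. So FIRST(U') = {ε, a, d, y}.
FOLLOW(U) includes $ since U is the start symbol.
FOLLOW(U): in P->U, the suffix after U is empty, so FOLLOW(U) ⊇ FOLLOW(P) = {$, a, d, y}; in P->U U' a, U is followed by U' a with FIRST {a, d, y}; in U'->P U' U, the suffix after U is empty, so FOLLOW(U) ⊇ FOLLOW(U') = {$, a, d, y}; in U'->S U, the suffix after U is empty, so FOLLOW(U) ⊇ FOLLOW(U') = {$, a, d, y}. Thus FOLLOW(U) = {$, a, d, y}.
FOLLOW(S): in U'->S U, S is followed by U with FIRST {ε, a, y}; in U'->S U, the suffix after S is nullable, so FOLLOW(S) ⊇ FOLLOW(U') = {$, a, d, y}. Thus FOLLOW(S) = {$, a, d, y}.
FOLLOW(P): in U->a y P P (occurrence 1), P is followed by P with FIRST {ε, a, d, y}; in U->a y P P (occurrence 1), the suffix after P is nullable, so FOLLOW(P) ⊇ FOLLOW(U) = {$, a, d, y}; in U->a y P P (occurrence 2), the suffix after P is empty, so FOLLOW(P) ⊇ FOLLOW(U) = {$, a, d, y}; in P->U' P, the suffix after P is empty (adds nothing new); in U'->P U' U, P is followed by U' U with FIRST {ε, a, d, y}; in U'->P U' U, the suffix after P is nullable, so FOLLOW(P) ⊇ FOLLOW(U') = {$, a, d, y}; in U'->P U' d d, P is followed by U' d d with FIRST {a, d, y}. Thus FOLLOW(P) = {$, a, d, y}.
FOLLOW(U'): in P->U U' a, U' is followed by a with FIRST {a}; in P->U' P, U' is followed by P with FIRST {ε, a, d, y}; in P->U' P, the suffix after U' is nullable, so FOLLOW(U') ⊇ FOLLOW(P) = {$, a, d, y}; in U'->P U' U, U' is followed by U with FIRST {ε, a, y}; in U'->P U' U, the suffix after U' is nullable (adds nothing new); in U'->P U' d d, U' is followed by d d with FIRST {d}. Thus FOLLOW(U') = {$, a, d, y}.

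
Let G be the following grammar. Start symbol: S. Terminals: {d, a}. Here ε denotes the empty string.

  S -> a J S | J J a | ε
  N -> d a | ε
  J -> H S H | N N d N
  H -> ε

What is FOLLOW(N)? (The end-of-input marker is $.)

FIRST(N) = {ε, d}
FIRST(H) = {ε}
FIRST(S) = {ε, a, d}  (via J J a)
FIRST(J) = {ε, a, d}  (via H S H, N N d N)
FOLLOW(S) includes $ since S is the start symbol.
FOLLOW(S): in S->a J S, the suffix after S is empty (adds nothing new); in J->H S H, S is followed by H with FIRST {ε}; in J->H S H, the suffix after S is nullable, so FOLLOW(S) ⊇ FOLLOW(J) = {$, a, d}. Thus FOLLOW(S) = {$, a, d}.
FOLLOW(J): in S->a J S, J is followed by S with FIRST {ε, a, d}; in S->a J S, the suffix after J is nullable, so FOLLOW(J) ⊇ FOLLOW(S) = {$, a, d}; in S->J J a (occurrence 1), J is followed by J a with FIRST {a, d}; in S->J J a (occurrence 2), J is followed by a with FIRST {a}. Thus FOLLOW(J) = {$, a, d}.
FOLLOW(N): in J->N N d N (occurrence 1), N is followed by N d N with FIRST {d}; in J->N N d N (occurrence 2), N is followed by d N with FIRST {d}; in J->N N d N (occurrence 3), the suffix after N is empty, so FOLLOW(N) ⊇ FOLLOW(J) = {$, a, d}. Thus FOLLOW(N) = {$, a, d}.
FOLLOW(H): in J->H S H (occurrence 1), H is followed by S H with FIRST {ε, a, d}; in J->H S H (occurrence 1), the suffix after H is nullable, so FOLLOW(H) ⊇ FOLLOW(J) = {$, a, d}; in J->H S H (occurrence 2), the suffix after H is empty, so FOLLOW(H) ⊇ FOLLOW(J) = {$, a, d}. Thus FOLLOW(H) = {$, a, d}.

{$, a, d}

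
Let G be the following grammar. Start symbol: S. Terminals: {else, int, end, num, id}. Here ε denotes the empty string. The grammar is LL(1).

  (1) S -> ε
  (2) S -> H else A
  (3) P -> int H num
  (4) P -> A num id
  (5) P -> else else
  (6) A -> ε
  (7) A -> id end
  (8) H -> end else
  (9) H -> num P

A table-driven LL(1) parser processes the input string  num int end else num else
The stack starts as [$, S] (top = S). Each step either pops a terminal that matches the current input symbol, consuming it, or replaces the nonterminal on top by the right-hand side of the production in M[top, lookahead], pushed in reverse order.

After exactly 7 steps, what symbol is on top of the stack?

step 1: stack=$ S  input=num int end else num else $  — expand S -> H else A
step 2: stack=$ A else H  input=num int end else num else $  — expand H -> num P
step 3: stack=$ A else P num  input=num int end else num else $  — match num
step 4: stack=$ A else P  input=int end else num else $  — expand P -> int H num
step 5: stack=$ A else num H int  input=int end else num else $  — match int
step 6: stack=$ A else num H  input=end else num else $  — expand H -> end else
step 7: stack=$ A else num else end  input=end else num else $  — match end
Stack after step 7: $ A else num else (top = else).

else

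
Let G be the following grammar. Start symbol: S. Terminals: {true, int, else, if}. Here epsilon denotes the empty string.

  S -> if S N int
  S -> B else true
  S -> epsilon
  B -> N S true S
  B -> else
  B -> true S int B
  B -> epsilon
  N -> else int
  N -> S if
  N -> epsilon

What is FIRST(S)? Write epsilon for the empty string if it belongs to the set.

{epsilon, else, if, true}

FIRST(S) = {epsilon, else, if, true}  (via B else true)
FIRST(N) = {epsilon, else, if, true}  (via S if)
FIRST(B) = {epsilon, else, if, true}  (via N S true S)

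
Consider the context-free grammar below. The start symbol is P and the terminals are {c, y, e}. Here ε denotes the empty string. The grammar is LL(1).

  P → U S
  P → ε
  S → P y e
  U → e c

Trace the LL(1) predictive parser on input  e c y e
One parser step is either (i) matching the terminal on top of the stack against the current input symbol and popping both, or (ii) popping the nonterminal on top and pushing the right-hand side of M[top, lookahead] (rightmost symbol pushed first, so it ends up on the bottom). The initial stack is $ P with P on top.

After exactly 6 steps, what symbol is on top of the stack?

y

step 1: stack=$ P  input=e c y e $  — expand P → U S
step 2: stack=$ S U  input=e c y e $  — expand U → e c
step 3: stack=$ S c e  input=e c y e $  — match e
step 4: stack=$ S c  input=c y e $  — match c
step 5: stack=$ S  input=y e $  — expand S → P y e
step 6: stack=$ e y P  input=y e $  — expand P → ε
Stack after step 6: $ e y (top = y).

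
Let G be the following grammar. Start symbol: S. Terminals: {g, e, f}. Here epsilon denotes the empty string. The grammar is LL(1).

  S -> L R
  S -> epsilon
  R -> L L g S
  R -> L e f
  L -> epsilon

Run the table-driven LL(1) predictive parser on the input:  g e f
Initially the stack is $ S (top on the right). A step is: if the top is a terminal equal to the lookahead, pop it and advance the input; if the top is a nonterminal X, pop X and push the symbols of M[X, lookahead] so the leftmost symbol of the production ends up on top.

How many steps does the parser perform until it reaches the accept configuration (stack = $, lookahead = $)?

12

      Stack      Input    Action
   1  $ S        g e f $  expand S -> L R
   2  $ R L      g e f $  expand L -> epsilon
   3  $ R        g e f $  expand R -> L L g S
   4  $ S g L L  g e f $  expand L -> epsilon
   5  $ S g L    g e f $  expand L -> epsilon
   6  $ S g      g e f $  match g
   7  $ S        e f $    expand S -> L R
   8  $ R L      e f $    expand L -> epsilon
   9  $ R        e f $    expand R -> L e f
  10  $ f e L    e f $    expand L -> epsilon
  11  $ f e      e f $    match e
  12  $ f        f $      match f
Accept reached after 12 steps.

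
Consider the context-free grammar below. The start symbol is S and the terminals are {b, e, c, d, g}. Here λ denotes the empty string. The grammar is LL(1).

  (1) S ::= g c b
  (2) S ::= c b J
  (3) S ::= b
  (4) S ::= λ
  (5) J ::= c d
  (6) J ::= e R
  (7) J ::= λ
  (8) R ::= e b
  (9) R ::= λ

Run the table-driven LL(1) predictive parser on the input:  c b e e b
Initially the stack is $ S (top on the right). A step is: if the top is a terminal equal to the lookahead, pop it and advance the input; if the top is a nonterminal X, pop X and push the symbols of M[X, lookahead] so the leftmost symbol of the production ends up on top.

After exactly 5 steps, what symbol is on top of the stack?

R

     Stack    Input        Action
  1  $ S      c b e e b $  expand S ::= c b J
  2  $ J b c  c b e e b $  match c
  3  $ J b    b e e b $    match b
  4  $ J      e e b $      expand J ::= e R
  5  $ R e    e e b $      match e
Stack after step 5: $ R (top = R).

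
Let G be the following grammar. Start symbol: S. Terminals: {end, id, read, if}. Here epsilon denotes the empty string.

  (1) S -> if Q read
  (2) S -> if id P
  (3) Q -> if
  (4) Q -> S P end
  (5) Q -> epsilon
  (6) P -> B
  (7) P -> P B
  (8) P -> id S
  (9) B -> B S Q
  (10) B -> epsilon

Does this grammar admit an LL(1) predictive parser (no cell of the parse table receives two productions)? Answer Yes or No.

No

FIRST(S) = {if}
FIRST(Q) = {epsilon, if}
FIRST(P) = {epsilon, id, if}
FIRST(B) = {epsilon, if}
FOLLOW(S) = {$, end, id, if}
FOLLOW(Q) = {$, end, id, if, read}
FOLLOW(P) = {$, end, id, if}
FOLLOW(B) = {$, end, id, if}
Cell M[B, if] receives both B -> B S Q and B -> epsilon — the grammar is not LL(1).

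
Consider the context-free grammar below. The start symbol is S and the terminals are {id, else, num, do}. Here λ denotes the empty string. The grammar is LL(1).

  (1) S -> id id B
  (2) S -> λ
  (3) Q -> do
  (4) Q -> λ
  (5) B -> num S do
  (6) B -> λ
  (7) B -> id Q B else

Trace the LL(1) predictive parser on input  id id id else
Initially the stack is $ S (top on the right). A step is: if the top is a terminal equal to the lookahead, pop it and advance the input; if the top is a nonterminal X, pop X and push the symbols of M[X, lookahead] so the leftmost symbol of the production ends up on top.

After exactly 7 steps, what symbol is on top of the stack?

     Stack          Input            Action
  1  $ S            id id id else $  expand S -> id id B
  2  $ B id id      id id id else $  match id
  3  $ B id         id id else $     match id
  4  $ B            id else $        expand B -> id Q B else
  5  $ else B Q id  id else $        match id
  6  $ else B Q     else $           expand Q -> λ
  7  $ else B       else $           expand B -> λ
Stack after step 7: $ else (top = else).

else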